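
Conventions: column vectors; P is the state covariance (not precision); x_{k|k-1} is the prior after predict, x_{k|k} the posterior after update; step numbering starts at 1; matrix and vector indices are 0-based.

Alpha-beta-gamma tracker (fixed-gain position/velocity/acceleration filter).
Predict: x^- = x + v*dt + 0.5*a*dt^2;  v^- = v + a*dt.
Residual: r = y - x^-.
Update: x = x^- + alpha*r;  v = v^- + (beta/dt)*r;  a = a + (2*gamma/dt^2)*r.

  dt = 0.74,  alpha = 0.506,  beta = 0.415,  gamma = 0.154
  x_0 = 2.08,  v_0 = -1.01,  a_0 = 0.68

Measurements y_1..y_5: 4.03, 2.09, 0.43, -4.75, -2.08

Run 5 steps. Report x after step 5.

step 1: x_pred=1.5188  r=2.5112  x^+=2.7895  v^+=0.9015  a^+=2.0924
step 2: x_pred=4.0295  r=-1.9395  x^+=3.0481  v^+=1.3622  a^+=1.0016
step 3: x_pred=4.3304  r=-3.9004  x^+=2.3568  v^+=-0.0840  a^+=-1.1922
step 4: x_pred=1.9682  r=-6.7182  x^+=-1.4312  v^+=-4.7339  a^+=-4.9709
step 5: x_pred=-6.2953  r=4.2153  x^+=-4.1624  v^+=-6.0484  a^+=-2.6000

x_post = -4.1624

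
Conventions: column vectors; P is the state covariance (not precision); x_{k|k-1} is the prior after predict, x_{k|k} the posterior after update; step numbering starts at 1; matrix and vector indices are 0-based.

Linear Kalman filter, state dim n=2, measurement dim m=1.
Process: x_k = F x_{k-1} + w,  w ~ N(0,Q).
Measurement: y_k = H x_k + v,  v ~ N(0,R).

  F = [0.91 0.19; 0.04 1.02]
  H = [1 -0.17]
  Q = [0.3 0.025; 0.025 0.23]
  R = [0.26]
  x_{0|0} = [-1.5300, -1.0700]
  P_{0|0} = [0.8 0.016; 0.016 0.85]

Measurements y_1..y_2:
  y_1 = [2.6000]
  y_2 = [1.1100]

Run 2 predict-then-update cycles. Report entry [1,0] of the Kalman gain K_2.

step 1: x^-=[-1.5956, -1.1526]  P^-=[0.9987 0.2338; 0.2338 1.1169]  S=[1.2115]  K=[0.7916; 0.0363]  nu=[3.9997]  x^+=[1.5703, -1.0075]  P^+=[0.2396 0.1990; 0.1990 1.1153]
step 2: x^-=[1.2376, -0.9649]  P^-=[0.6075 0.4361; 0.4361 1.4070]  S=[0.7599]  K=[0.7019; 0.2592]  nu=[-0.2916]  x^+=[1.0329, -1.0404]  P^+=[0.2331 0.2979; 0.2979 1.3560]

K[1,0] = 0.2592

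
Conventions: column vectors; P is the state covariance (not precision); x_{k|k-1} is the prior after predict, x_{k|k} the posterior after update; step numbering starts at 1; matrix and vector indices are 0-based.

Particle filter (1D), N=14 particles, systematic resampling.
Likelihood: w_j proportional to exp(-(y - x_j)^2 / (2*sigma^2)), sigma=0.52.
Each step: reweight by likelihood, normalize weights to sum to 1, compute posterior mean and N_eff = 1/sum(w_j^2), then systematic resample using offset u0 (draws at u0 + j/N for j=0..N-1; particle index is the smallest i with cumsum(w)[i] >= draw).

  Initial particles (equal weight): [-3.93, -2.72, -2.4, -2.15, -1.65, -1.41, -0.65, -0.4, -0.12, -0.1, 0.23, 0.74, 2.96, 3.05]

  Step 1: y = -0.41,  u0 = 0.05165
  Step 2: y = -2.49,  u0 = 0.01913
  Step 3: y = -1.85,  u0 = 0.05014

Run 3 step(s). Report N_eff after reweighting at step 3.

step 1: w=[0.0000, 0.0000, 0.0002, 0.0008, 0.0133, 0.0360, 0.2058, 0.2289, 0.1960, 0.1917, 0.1074, 0.0198, 0.0000, 0.0000]  mean=-0.3037  Neff=5.4550  idx=[6, 6, 6, 7, 7, 7, 7, 8, 8, 9, 9, 9, 10, 11]
step 2: w=[0.2685, 0.2685, 0.2685, 0.0437, 0.0437, 0.0437, 0.0437, 0.0043, 0.0043, 0.0036, 0.0036, 0.0036, 0.0002, 0.0000]  mean=-0.5956  Neff=4.4632  idx=[0, 0, 0, 0, 1, 1, 1, 1, 2, 2, 2, 2, 4, 6]
step 3: w=[0.0794, 0.0794, 0.0794, 0.0794, 0.0794, 0.0794, 0.0794, 0.0794, 0.0794, 0.0794, 0.0794, 0.0794, 0.0233, 0.0233]  mean=-0.6383  Neff=13.0166  idx=[0, 1, 2, 3, 4, 5, 6, 6, 7, 8, 9, 10, 11, 13]

N_eff = 13.0166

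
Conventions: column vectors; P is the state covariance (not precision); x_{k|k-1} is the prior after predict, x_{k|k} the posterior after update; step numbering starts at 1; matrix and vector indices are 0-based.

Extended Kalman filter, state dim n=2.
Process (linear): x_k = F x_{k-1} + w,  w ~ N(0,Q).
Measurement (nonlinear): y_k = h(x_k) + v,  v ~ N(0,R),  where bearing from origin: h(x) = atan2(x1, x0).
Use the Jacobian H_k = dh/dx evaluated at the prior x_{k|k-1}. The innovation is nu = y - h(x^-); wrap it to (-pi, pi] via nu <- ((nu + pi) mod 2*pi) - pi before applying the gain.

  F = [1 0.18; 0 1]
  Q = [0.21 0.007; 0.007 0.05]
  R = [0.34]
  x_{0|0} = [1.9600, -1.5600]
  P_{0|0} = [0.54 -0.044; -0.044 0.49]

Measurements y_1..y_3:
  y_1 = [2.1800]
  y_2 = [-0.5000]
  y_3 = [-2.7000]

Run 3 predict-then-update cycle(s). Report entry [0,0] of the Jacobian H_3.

step 1: x^-=[1.6792, -1.5600]  P^-=[0.7500 0.0512; 0.0512 0.5400]  H_jac=[0.2970 0.3196]  S=[0.4710]  K=[0.5076; 0.3987]  nu=[2.9286]  x^+=[3.1657, -0.3923]  P^+=[0.6287 -0.0441; -0.0441 0.4651]
step 2: x^-=[3.0951, -0.3923]  P^-=[0.8379 0.0466; 0.0466 0.5151]  H_jac=[0.0403 0.3180]  S=[0.3946]  K=[0.1231; 0.4198]  nu=[-0.3739]  x^+=[3.0491, -0.5493]  P^+=[0.8319 0.0262; 0.0262 0.4456]
step 3: x^-=[2.9502, -0.5493]  P^-=[1.0657 0.1134; 0.1134 0.4956]  H_jac=[0.0610 0.3276]  S=[0.4017]  K=[0.2543; 0.4214]  nu=[-2.5159]  x^+=[2.3104, -1.6094]  P^+=[1.0398 0.0703; 0.0703 0.4242]

H_jac[0,0] = 0.0610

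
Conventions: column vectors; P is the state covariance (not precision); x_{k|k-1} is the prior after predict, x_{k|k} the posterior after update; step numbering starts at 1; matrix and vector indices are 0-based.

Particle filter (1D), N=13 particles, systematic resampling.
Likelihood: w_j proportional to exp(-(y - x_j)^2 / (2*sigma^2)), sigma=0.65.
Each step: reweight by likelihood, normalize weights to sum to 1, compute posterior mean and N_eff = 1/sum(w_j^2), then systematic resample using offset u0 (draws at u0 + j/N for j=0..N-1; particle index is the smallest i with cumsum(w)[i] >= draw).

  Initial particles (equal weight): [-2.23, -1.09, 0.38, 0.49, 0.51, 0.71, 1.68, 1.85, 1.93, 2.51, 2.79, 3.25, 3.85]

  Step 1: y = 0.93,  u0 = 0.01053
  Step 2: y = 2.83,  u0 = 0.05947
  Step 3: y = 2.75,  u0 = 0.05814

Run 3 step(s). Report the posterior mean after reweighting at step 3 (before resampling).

step 1: w=[0.0000, 0.0018, 0.1548, 0.1761, 0.1797, 0.2091, 0.1138, 0.0813, 0.0678, 0.0115, 0.0037, 0.0004, 0.0000]  mean=0.8963  Neff=6.4394  idx=[2, 2, 3, 3, 3, 4, 4, 5, 5, 5, 6, 7, 8]
step 2: w=[0.0009, 0.0009, 0.0016, 0.0016, 0.0016, 0.0018, 0.0018, 0.0052, 0.0052, 0.0052, 0.2229, 0.3422, 0.4089]  mean=1.8128  Neff=2.9933  idx=[10, 10, 10, 11, 11, 11, 11, 12, 12, 12, 12, 12, 12]
step 3: w=[0.0514, 0.0514, 0.0514, 0.0765, 0.0765, 0.0765, 0.0765, 0.0900, 0.0900, 0.0900, 0.0900, 0.0900, 0.0900]  mean=1.8670  Neff=12.5165  idx=[1, 2, 3, 4, 5, 6, 7, 8, 9, 10, 11, 11, 12]

post_mean = 1.8670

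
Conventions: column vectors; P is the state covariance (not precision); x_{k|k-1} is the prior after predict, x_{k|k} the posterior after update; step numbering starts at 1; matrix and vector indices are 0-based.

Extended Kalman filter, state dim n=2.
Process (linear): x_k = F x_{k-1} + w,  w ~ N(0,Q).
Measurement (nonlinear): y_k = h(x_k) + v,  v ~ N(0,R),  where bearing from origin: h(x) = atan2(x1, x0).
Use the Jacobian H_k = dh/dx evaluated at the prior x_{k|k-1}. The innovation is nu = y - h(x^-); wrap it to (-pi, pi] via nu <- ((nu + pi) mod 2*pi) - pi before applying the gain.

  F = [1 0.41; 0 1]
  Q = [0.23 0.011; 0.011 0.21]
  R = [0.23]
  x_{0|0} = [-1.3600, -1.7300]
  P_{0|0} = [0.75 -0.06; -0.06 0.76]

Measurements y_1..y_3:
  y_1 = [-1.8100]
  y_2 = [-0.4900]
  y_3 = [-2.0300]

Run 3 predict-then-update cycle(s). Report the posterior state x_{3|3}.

x_post = [-2.4906, -2.8511]

step 1: x^-=[-2.0693, -1.7300]  P^-=[1.0586 0.2626; 0.2626 0.9700]  H_jac=[0.2378 -0.2844]  S=[0.3328]  K=[0.5319; -0.6414]  nu=[0.6353]  x^+=[-1.7314, -2.1374]  P^+=[0.9644 0.3761; 0.3761 0.8331]
step 2: x^-=[-2.6077, -2.1374]  P^-=[1.6429 0.7287; 0.7287 1.0431]  H_jac=[0.1880 -0.2294]  S=[0.2801]  K=[0.5060; -0.3651]  nu=[1.9650]  x^+=[-1.6135, -2.8548]  P^+=[1.5712 0.7805; 0.7805 1.0058]
step 3: x^-=[-2.7840, -2.8548]  P^-=[2.6102 1.2038; 1.2038 1.2158]  H_jac=[0.1795 -0.1751]  S=[0.2757]  K=[0.9352; 0.0119]  nu=[0.3136]  x^+=[-2.4906, -2.8511]  P^+=[2.3690 1.2008; 1.2008 1.2157]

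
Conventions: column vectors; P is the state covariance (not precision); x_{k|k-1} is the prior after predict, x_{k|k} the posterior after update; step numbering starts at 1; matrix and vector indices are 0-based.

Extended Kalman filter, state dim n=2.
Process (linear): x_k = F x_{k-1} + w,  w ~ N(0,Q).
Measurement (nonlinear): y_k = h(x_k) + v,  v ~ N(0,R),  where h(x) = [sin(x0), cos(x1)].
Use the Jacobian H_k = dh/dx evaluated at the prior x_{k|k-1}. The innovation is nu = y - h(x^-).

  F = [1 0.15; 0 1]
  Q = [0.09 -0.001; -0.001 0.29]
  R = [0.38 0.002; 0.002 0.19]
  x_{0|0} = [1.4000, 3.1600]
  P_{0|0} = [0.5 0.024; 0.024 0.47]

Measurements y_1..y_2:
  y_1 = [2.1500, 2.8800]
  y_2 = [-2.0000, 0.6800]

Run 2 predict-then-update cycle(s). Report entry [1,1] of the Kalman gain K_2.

step 1: x^-=[1.8740, 3.1600]  P^-=[0.6078 0.0935; 0.0935 0.7600]  H_jac=[-0.2986 0.0000; 0.0000 0.0184]  S=[0.4342 0.0015; 0.0015 0.1903]  K=[-0.4180 0.0123; -0.0646 0.0740]  nu=[1.1956, 3.8798]  x^+=[1.4220, 3.3700]  P^+=[0.5319 0.0817; 0.0817 0.7572]
step 2: x^-=[1.9275, 3.3700]  P^-=[0.6634 0.1942; 0.1942 1.0472]  H_jac=[-0.3492 0.0000; 0.0000 0.2265]  S=[0.4609 -0.0134; -0.0134 0.2437]  K=[-0.4982 0.1532; -0.1191 0.9666]  nu=[-2.9371, 1.6540]  x^+=[3.6441, 5.3187]  P^+=[0.5413 0.1241; 0.1241 0.8099]

K[1,1] = 0.9666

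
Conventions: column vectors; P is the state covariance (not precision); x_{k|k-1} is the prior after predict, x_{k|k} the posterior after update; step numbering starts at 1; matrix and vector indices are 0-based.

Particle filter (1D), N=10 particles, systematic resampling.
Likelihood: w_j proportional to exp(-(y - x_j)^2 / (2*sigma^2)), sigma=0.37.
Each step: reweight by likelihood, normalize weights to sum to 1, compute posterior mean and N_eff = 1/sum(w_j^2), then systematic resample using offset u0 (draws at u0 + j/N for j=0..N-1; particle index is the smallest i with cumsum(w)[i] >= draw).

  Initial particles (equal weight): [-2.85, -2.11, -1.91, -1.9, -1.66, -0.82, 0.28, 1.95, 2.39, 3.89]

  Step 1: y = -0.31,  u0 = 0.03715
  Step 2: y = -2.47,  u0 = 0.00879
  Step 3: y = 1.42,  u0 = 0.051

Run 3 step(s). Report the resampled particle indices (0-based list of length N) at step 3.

step 1: w=[0.0000, 0.0000, 0.0001, 0.0001, 0.0019, 0.5784, 0.4194, 0.0000, 0.0000, 0.0000]  mean=-0.3606  Neff=1.9591  idx=[5, 5, 5, 5, 5, 5, 6, 6, 6, 6]
step 2: w=[0.1667, 0.1667, 0.1667, 0.1667, 0.1667, 0.1667, 0.0000, 0.0000, 0.0000, 0.0000]  mean=-0.8200  Neff=6.0000  idx=[0, 0, 1, 1, 2, 3, 3, 4, 4, 5]
step 3: w=[0.1000, 0.1000, 0.1000, 0.1000, 0.1000, 0.1000, 0.1000, 0.1000, 0.1000, 0.1000]  mean=-0.8200  Neff=10.0000  idx=[0, 1, 2, 3, 4, 5, 6, 7, 8, 9]

resampled_idx = [0, 1, 2, 3, 4, 5, 6, 7, 8, 9]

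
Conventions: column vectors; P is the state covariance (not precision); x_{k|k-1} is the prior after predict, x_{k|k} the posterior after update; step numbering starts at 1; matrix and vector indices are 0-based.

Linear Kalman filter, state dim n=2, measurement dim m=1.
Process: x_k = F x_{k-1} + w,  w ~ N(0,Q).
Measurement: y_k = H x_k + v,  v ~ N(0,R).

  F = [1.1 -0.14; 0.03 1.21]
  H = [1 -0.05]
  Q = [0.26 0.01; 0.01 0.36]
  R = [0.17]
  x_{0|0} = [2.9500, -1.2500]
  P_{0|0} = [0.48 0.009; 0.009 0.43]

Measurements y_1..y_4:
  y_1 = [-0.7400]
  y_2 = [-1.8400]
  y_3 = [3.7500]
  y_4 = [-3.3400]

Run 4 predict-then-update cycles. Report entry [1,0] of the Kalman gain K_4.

step 1: x^-=[3.4200, -1.4240]  P^-=[0.8465 -0.0351; -0.0351 0.9906]  S=[1.0224]  K=[0.8296; -0.0827]  nu=[-4.2312]  x^+=[-0.0902, -1.0739]  P^+=[0.1428 0.0351; 0.0351 0.9836]
step 2: x^-=[0.0512, -1.3022]  P^-=[0.4412 -0.1053; -0.1053 1.8028]  S=[0.6263]  K=[0.7129; -0.3121]  nu=[-1.9563]  x^+=[-1.3436, -0.6916]  P^+=[0.1229 0.0340; 0.0340 1.7418]
step 3: x^-=[-1.3811, -0.8771]  P^-=[0.4324 -0.2359; -0.2359 2.9128]  S=[0.6332]  K=[0.7014; -0.6025]  nu=[5.0872]  x^+=[2.1872, -3.9419]  P^+=[0.1208 0.0317; 0.0317 2.6830]
step 4: x^-=[2.9578, -4.7041]  P^-=[0.4490 -0.3984; -0.3984 4.2905]  S=[0.6696]  K=[0.7003; -0.9154]  nu=[-6.5330]  x^+=[-1.6175, 1.2761]  P^+=[0.1206 0.0309; 0.0309 3.7295]

K[1,0] = -0.9154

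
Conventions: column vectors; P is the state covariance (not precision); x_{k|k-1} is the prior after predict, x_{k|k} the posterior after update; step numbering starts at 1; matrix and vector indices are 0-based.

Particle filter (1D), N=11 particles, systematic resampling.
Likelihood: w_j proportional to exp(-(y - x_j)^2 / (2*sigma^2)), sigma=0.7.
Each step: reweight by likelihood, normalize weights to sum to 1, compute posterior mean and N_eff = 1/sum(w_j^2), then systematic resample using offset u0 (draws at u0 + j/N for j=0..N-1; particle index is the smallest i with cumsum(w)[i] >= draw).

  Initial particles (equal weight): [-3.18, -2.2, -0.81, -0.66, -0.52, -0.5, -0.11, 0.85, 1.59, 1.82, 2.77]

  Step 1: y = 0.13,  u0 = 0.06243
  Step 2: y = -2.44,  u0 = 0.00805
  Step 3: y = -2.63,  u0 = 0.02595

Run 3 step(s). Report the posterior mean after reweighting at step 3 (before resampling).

step 1: w=[0.0000, 0.0010, 0.1026, 0.1337, 0.1642, 0.1686, 0.2383, 0.1489, 0.0287, 0.0137, 0.0002]  mean=-0.1717  Neff=6.1054  idx=[2, 3, 4, 4, 5, 5, 6, 6, 6, 7, 8]
step 2: w=[0.3208, 0.1904, 0.1122, 0.1122, 0.1037, 0.1037, 0.0190, 0.0190, 0.0190, 0.0001, 0.0000]  mean=-0.6121  Neff=5.3492  idx=[0, 0, 0, 0, 1, 1, 2, 3, 3, 4, 5]
step 3: w=[0.1508, 0.1508, 0.1508, 0.1508, 0.0844, 0.0844, 0.0471, 0.0471, 0.0471, 0.0432, 0.0432]  mean=-0.7169  Neff=8.6474  idx=[0, 0, 1, 1, 2, 3, 3, 4, 5, 7, 9]

post_mean = -0.7169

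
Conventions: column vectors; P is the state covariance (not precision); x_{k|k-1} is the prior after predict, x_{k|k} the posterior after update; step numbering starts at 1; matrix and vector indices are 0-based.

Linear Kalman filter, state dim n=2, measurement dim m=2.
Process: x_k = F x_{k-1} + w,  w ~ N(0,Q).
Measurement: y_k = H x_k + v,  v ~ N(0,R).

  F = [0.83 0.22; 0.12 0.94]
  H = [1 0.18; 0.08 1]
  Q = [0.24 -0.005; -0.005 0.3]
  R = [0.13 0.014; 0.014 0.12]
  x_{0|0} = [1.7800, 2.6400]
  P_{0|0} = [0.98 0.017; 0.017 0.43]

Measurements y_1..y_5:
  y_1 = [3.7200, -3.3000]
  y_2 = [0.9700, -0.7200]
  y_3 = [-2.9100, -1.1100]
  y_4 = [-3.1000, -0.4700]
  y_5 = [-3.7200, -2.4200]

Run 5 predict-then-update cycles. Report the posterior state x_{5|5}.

x_post = [-3.0511, -1.8676]

step 1: x^-=[2.0582, 2.6952]  P^-=[0.9421 0.1952; 0.1952 0.6979]  S=[1.1650 0.4130; 0.4130 0.8552]  K=[0.8768 -0.1070; -0.0246 0.8462]  nu=[1.1767, -6.1599]  x^+=[3.7493, -2.5465]  P^+=[0.1142 -0.0097; -0.0097 0.1020]
step 2: x^-=[2.5517, -1.9438]  P^-=[0.3201 0.0196; 0.0196 0.3896]  S=[0.4698 0.1296; 0.1296 0.5148]  K=[0.7143 -0.0920; -0.0200 0.7649]  nu=[-1.2318, 1.0197]  x^+=[1.5780, -1.1392]  P^+=[0.0931 -0.0085; -0.0085 0.0922]
step 3: x^-=[1.0591, -0.8815]  P^-=[0.3055 0.0165; 0.0165 0.3809]  S=[0.4538 0.1237; 0.1237 0.5055]  K=[0.7047 -0.0915; -0.0201 0.7610]  nu=[-3.8105, -0.3132]  x^+=[-1.5976, -1.0434]  P^+=[0.0919 -0.0085; -0.0085 0.0917]
step 4: x^-=[-1.5555, -1.1725]  P^-=[0.3046 0.0163; 0.0163 0.3805]  S=[0.4528 0.1234; 0.1234 0.5050]  K=[0.7041 -0.0915; -0.0201 0.7609]  nu=[-1.3334, 0.8269]  x^+=[-2.5701, -0.5165]  P^+=[0.0918 -0.0085; -0.0085 0.0917]
step 5: x^-=[-2.2468, -0.7939]  P^-=[0.3046 0.0163; 0.0163 0.3804]  S=[0.4528 0.1234; 0.1234 0.5050]  K=[0.7041 -0.0915; -0.0201 0.7608]  nu=[-1.3303, -1.4463]  x^+=[-3.0511, -1.8676]  P^+=[0.0918 -0.0085; -0.0085 0.0917]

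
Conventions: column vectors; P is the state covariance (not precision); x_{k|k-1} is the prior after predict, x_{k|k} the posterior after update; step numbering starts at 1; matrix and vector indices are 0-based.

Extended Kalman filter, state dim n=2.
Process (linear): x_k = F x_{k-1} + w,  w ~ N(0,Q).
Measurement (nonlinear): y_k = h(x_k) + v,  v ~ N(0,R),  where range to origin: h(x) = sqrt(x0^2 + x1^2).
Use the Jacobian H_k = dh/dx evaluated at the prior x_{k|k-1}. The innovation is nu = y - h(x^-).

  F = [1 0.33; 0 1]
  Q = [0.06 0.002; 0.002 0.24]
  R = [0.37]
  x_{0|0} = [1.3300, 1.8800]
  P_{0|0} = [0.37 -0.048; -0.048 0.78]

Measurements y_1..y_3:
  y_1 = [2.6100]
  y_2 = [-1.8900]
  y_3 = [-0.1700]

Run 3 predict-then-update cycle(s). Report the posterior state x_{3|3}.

x_post = [0.4054, -0.0617]

step 1: x^-=[1.9504, 1.8800]  P^-=[0.4833 0.2114; 0.2114 1.0200]  H_jac=[0.7200 0.6940]  S=[1.3230]  K=[0.3739; 0.6501]  nu=[-0.0990]  x^+=[1.9134, 1.8157]  P^+=[0.2983 -0.1102; -0.1102 0.4609]
step 2: x^-=[2.5126, 1.8157]  P^-=[0.3358 0.0439; 0.0439 0.7009]  H_jac=[0.8105 0.5857]  S=[0.8728]  K=[0.3413; 0.5112]  nu=[-4.9899]  x^+=[0.8093, -0.7350]  P^+=[0.2341 -0.1084; -0.1084 0.4728]
step 3: x^-=[0.5668, -0.7350]  P^-=[0.2741 0.0497; 0.0497 0.7128]  H_jac=[0.6106 -0.7919]  S=[0.8712]  K=[0.1470; -0.6131]  nu=[-1.0981]  x^+=[0.4054, -0.0617]  P^+=[0.2553 0.1282; 0.1282 0.3853]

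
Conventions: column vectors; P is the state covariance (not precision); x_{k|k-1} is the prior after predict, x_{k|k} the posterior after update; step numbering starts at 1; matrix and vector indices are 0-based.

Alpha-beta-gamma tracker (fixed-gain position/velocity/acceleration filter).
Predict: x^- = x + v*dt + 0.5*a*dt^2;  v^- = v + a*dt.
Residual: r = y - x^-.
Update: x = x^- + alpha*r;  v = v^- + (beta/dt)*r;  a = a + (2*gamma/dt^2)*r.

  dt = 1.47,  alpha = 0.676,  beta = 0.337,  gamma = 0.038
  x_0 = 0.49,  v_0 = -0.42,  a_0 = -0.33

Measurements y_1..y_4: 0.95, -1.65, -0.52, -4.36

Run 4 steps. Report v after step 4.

step 1: x_pred=-0.4839  r=1.4339  x^+=0.4854  v^+=-0.5764  a^+=-0.2796
step 2: x_pred=-0.6639  r=-0.9861  x^+=-1.3305  v^+=-1.2134  a^+=-0.3142
step 3: x_pred=-3.4537  r=2.9337  x^+=-1.4705  v^+=-1.0028  a^+=-0.2111
step 4: x_pred=-3.1727  r=-1.1873  x^+=-3.9753  v^+=-1.5852  a^+=-0.2528

v_post = -1.5852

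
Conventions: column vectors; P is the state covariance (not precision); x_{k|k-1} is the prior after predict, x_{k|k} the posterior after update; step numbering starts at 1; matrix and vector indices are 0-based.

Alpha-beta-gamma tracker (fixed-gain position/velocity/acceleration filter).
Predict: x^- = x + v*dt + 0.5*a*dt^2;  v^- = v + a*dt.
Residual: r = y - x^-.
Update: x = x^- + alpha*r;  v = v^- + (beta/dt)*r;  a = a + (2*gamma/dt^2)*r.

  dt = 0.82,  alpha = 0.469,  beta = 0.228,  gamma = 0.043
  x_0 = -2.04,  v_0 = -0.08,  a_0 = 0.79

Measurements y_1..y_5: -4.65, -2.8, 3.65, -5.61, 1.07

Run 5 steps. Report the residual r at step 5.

resid = 1.2626

step 1: x_pred=-1.8400  r=-2.8100  x^+=-3.1579  v^+=-0.2135  a^+=0.4306
step 2: x_pred=-3.1882  r=0.3882  x^+=-3.0061  v^+=0.2475  a^+=0.4803
step 3: x_pred=-2.6417  r=6.2917  x^+=0.3091  v^+=2.3907  a^+=1.2850
step 4: x_pred=2.7015  r=-8.3115  x^+=-1.1966  v^+=1.1334  a^+=0.2219
step 5: x_pred=-0.1926  r=1.2626  x^+=0.3996  v^+=1.6664  a^+=0.3834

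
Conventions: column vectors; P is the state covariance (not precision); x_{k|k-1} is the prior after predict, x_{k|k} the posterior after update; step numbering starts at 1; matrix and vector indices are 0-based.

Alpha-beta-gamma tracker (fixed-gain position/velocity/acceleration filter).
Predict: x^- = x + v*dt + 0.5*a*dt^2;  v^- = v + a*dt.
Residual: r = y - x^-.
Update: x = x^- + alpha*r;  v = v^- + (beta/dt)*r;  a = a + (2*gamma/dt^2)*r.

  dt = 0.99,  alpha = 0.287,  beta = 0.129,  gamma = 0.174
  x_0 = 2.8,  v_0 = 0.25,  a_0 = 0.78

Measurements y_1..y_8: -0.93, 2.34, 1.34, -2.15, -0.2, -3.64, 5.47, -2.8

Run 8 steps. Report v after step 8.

step 1: x_pred=3.4297  r=-4.3597  x^+=2.1785  v^+=0.4541  a^+=-0.7680
step 2: x_pred=2.2517  r=0.0883  x^+=2.2770  v^+=-0.2947  a^+=-0.7366
step 3: x_pred=1.6243  r=-0.2843  x^+=1.5427  v^+=-1.0610  a^+=-0.8376
step 4: x_pred=0.0818  r=-2.2318  x^+=-0.5587  v^+=-2.1811  a^+=-1.6300
step 5: x_pred=-3.5167  r=3.3167  x^+=-2.5648  v^+=-3.3626  a^+=-0.4524
step 6: x_pred=-6.1155  r=2.4755  x^+=-5.4050  v^+=-3.4879  a^+=0.4266
step 7: x_pred=-8.6490  r=14.1190  x^+=-4.5969  v^+=-1.2258  a^+=5.4398
step 8: x_pred=-3.1447  r=0.3447  x^+=-3.0457  v^+=4.2045  a^+=5.5621

v_post = 4.2045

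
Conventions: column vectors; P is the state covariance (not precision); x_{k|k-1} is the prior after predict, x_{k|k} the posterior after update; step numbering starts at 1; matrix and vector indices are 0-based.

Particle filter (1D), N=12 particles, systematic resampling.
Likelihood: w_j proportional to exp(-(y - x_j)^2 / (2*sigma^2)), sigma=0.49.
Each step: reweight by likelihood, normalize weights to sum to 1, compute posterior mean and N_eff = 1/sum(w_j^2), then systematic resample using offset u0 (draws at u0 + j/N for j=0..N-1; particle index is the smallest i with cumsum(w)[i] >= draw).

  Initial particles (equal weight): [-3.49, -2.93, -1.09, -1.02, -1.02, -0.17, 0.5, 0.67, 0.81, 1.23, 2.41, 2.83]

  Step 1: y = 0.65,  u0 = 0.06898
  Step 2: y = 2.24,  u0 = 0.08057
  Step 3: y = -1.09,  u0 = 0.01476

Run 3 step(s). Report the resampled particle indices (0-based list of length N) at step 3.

step 1: w=[0.0000, 0.0000, 0.0005, 0.0008, 0.0008, 0.0675, 0.2612, 0.2735, 0.2595, 0.1358, 0.0004, 0.0000]  mean=0.6784  Neff=4.2859  idx=[5, 6, 6, 6, 7, 7, 7, 8, 8, 8, 9, 9]
step 2: w=[0.0000, 0.0060, 0.0060, 0.0060, 0.0194, 0.0194, 0.0194, 0.0464, 0.0464, 0.0464, 0.3923, 0.3923]  mean=1.1258  Neff=3.1695  idx=[7, 8, 10, 10, 10, 10, 10, 11, 11, 11, 11, 11]
step 3: w=[0.4445, 0.4445, 0.0111, 0.0111, 0.0111, 0.0111, 0.0111, 0.0111, 0.0111, 0.0111, 0.0111, 0.0111]  mean=0.8566  Neff=2.5222  idx=[0, 0, 0, 0, 0, 0, 1, 1, 1, 1, 1, 5]

resampled_idx = [0, 0, 0, 0, 0, 0, 1, 1, 1, 1, 1, 5]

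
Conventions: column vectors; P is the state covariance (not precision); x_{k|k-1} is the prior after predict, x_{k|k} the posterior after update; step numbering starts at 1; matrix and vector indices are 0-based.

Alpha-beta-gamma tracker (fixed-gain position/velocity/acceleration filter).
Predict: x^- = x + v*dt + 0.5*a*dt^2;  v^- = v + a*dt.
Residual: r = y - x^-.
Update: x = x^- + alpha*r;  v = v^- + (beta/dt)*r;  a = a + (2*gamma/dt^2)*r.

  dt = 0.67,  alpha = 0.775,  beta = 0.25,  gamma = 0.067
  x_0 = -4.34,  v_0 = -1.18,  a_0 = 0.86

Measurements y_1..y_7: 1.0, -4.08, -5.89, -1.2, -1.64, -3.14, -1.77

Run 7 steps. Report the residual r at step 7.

step 1: x_pred=-4.9376  r=5.9376  x^+=-0.3360  v^+=1.6117  a^+=2.6324
step 2: x_pred=1.3347  r=-5.4147  x^+=-2.8617  v^+=1.3550  a^+=1.0161
step 3: x_pred=-1.7258  r=-4.1642  x^+=-4.9530  v^+=0.4820  a^+=-0.2270
step 4: x_pred=-4.6811  r=3.4811  x^+=-1.9832  v^+=1.6288  a^+=0.8121
step 5: x_pred=-0.7097  r=-0.9303  x^+=-1.4307  v^+=1.8258  a^+=0.5344
step 6: x_pred=-0.0874  r=-3.0526  x^+=-2.4532  v^+=1.0448  a^+=-0.3768
step 7: x_pred=-1.8377  r=0.0677  x^+=-1.7852  v^+=0.8177  a^+=-0.3566

resid = 0.0677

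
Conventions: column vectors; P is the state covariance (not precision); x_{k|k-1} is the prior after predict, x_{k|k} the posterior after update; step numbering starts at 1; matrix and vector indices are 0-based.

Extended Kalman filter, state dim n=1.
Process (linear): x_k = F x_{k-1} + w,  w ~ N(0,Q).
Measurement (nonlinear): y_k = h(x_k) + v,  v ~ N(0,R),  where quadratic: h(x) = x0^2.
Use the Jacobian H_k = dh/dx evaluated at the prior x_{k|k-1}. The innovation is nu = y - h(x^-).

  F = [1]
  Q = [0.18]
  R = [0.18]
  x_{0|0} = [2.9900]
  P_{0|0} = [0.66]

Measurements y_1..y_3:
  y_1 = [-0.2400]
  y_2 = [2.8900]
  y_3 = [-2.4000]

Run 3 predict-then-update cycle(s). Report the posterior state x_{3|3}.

x_post = [0.2515]

step 1: x^-=[2.9900]  P^-=[0.8400]  H_jac=[5.9800]  S=[30.2187]  K=[0.1662]  nu=[-9.1801]  x^+=[1.4640]  P^+=[0.0050]
step 2: x^-=[1.4640]  P^-=[0.1850]  H_jac=[2.9280]  S=[1.7661]  K=[0.3067]  nu=[0.7467]  x^+=[1.6930]  P^+=[0.0189]
step 3: x^-=[1.6930]  P^-=[0.1989]  H_jac=[3.3861]  S=[2.4600]  K=[0.2737]  nu=[-5.2663]  x^+=[0.2515]  P^+=[0.0146]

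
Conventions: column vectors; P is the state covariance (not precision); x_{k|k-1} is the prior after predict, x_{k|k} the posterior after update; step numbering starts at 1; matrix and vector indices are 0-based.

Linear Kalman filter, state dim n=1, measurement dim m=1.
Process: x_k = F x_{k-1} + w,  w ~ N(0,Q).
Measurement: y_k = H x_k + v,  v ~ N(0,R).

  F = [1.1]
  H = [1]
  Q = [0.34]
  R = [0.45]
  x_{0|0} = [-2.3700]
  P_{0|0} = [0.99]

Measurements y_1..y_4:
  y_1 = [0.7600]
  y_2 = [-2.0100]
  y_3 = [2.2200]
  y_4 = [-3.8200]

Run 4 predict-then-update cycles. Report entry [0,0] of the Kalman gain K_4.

step 1: x^-=[-2.6070]  P^-=[1.5379]  S=[1.9879]  K=[0.7736]  nu=[3.3670]  x^+=[-0.0022]  P^+=[0.3481]
step 2: x^-=[-0.0024]  P^-=[0.7612]  S=[1.2112]  K=[0.6285]  nu=[-2.0076]  x^+=[-1.2641]  P^+=[0.2828]
step 3: x^-=[-1.3906]  P^-=[0.6822]  S=[1.1322]  K=[0.6025]  nu=[3.6106]  x^+=[0.7850]  P^+=[0.2711]
step 4: x^-=[0.8635]  P^-=[0.6681]  S=[1.1181]  K=[0.5975]  nu=[-4.6835]  x^+=[-1.9350]  P^+=[0.2689]

K[0,0] = 0.5975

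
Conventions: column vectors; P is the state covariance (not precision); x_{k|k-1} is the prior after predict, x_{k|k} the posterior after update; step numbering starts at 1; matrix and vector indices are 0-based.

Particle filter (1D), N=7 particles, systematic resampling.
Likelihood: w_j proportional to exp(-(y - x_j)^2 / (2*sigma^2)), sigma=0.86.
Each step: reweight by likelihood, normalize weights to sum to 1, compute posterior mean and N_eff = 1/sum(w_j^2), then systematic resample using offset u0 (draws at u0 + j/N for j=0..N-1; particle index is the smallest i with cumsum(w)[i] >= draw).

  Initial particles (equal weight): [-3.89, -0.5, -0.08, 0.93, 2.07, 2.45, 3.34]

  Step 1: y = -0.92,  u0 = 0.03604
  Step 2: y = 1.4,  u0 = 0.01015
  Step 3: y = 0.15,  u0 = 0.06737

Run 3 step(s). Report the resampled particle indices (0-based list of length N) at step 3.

resampled_idx = [0, 1, 2, 3, 4, 5, 6]

step 1: w=[0.0016, 0.5504, 0.3849, 0.0613, 0.0015, 0.0003, 0.0000]  mean=-0.2514  Neff=2.1984  idx=[1, 1, 1, 1, 2, 2, 2]
step 2: w=[0.0845, 0.0845, 0.0845, 0.0845, 0.2207, 0.2207, 0.2207]  mean=-0.2220  Neff=5.7264  idx=[0, 1, 3, 4, 5, 5, 6]
step 3: w=[0.1229, 0.1229, 0.1229, 0.1578, 0.1578, 0.1578, 0.1578]  mean=-0.2349  Neff=6.8992  idx=[0, 1, 2, 3, 4, 5, 6]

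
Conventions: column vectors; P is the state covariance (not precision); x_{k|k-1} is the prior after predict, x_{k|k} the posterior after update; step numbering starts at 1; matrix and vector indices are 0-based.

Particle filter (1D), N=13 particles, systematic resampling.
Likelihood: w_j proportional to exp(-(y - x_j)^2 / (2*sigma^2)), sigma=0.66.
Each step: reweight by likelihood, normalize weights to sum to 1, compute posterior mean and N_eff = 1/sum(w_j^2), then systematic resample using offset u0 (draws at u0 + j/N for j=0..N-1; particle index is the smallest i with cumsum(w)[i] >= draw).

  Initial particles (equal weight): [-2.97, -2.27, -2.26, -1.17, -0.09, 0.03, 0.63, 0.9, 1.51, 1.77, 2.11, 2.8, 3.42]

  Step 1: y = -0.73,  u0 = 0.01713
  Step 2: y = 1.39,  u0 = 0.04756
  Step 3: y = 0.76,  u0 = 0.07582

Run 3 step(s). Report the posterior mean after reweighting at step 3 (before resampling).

post_mean = 0.3903

step 1: w=[0.0014, 0.0292, 0.0303, 0.3560, 0.2779, 0.2291, 0.0532, 0.0211, 0.0014, 0.0003, 0.0000, 0.0000, 0.0000]  mean=-0.5183  Neff=3.8237  idx=[1, 3, 3, 3, 3, 3, 4, 4, 4, 5, 5, 5, 6]
step 2: w=[0.0000, 0.0005, 0.0005, 0.0005, 0.0005, 0.0005, 0.0723, 0.0723, 0.0723, 0.1069, 0.1069, 0.1069, 0.4602]  mean=0.2772  Neff=3.8212  idx=[6, 7, 8, 9, 10, 10, 11, 12, 12, 12, 12, 12, 12]
step 3: w=[0.0466, 0.0466, 0.0466, 0.0579, 0.0579, 0.0579, 0.0579, 0.1047, 0.1047, 0.1047, 0.1047, 0.1047, 0.1047]  mean=0.3903  Neff=11.6592  idx=[1, 3, 4, 5, 7, 7, 8, 9, 10, 10, 11, 12, 12]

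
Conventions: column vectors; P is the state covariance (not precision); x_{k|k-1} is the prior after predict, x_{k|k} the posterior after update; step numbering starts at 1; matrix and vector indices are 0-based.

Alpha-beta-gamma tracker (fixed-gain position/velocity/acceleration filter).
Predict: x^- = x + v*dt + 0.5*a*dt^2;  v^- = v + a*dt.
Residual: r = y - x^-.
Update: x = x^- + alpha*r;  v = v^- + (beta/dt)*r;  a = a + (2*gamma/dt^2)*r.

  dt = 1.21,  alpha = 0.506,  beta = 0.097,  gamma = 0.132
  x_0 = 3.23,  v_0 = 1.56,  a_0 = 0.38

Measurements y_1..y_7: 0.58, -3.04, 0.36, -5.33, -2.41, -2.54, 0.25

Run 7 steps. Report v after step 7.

v_post = -2.8133

step 1: x_pred=5.3958  r=-4.8158  x^+=2.9590  v^+=1.6337  a^+=-0.4884
step 2: x_pred=4.5783  r=-7.6183  x^+=0.7234  v^+=0.4321  a^+=-1.8621
step 3: x_pred=-0.1168  r=0.4768  x^+=0.1244  v^+=-1.7828  a^+=-1.7761
step 4: x_pred=-3.3329  r=-1.9971  x^+=-4.3434  v^+=-4.0919  a^+=-2.1362
step 5: x_pred=-10.8585  r=8.4485  x^+=-6.5835  v^+=-5.9994  a^+=-0.6128
step 6: x_pred=-14.2915  r=11.7515  x^+=-8.3452  v^+=-5.7989  a^+=1.5062
step 7: x_pred=-14.2593  r=14.5093  x^+=-6.9176  v^+=-2.8133  a^+=4.1224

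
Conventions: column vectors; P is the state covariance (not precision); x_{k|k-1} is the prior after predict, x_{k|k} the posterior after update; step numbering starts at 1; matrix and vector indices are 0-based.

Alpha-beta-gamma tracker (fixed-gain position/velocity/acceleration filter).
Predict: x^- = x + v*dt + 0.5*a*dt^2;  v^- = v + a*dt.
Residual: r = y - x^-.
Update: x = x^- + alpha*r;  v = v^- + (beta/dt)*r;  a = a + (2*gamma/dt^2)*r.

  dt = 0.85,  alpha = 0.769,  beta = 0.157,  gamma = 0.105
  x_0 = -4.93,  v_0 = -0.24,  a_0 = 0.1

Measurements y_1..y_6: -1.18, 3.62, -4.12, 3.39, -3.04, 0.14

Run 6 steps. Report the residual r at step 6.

step 1: x_pred=-5.0979  r=3.9179  x^+=-2.0850  v^+=0.5687  a^+=1.2388
step 2: x_pred=-1.1542  r=4.7742  x^+=2.5172  v^+=2.5034  a^+=2.6264
step 3: x_pred=5.5939  r=-9.7139  x^+=-1.8761  v^+=2.9417  a^+=-0.1970
step 4: x_pred=0.5531  r=2.8369  x^+=2.7347  v^+=3.2982  a^+=0.6276
step 5: x_pred=5.7649  r=-8.8049  x^+=-1.0061  v^+=2.2053  a^+=-1.9316
step 6: x_pred=0.1706  r=-0.0306  x^+=0.1471  v^+=0.5578  a^+=-1.9405

resid = -0.0306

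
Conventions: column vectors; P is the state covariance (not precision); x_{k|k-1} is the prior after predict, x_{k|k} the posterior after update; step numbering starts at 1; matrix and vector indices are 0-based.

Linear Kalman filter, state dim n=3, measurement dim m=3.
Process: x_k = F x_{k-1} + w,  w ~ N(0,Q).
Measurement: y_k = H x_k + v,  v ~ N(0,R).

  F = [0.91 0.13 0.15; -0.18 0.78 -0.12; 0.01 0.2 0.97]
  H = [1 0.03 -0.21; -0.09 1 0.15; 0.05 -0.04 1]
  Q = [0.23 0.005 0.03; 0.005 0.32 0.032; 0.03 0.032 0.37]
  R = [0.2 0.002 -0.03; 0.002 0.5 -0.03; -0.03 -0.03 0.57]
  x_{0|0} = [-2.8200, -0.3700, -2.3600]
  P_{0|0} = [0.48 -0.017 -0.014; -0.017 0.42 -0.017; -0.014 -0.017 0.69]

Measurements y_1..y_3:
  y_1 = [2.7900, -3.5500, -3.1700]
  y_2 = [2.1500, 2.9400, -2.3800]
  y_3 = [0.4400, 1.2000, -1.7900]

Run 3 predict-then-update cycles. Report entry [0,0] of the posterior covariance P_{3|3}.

step 1: x^-=[-2.9683, 0.5022, -2.3914]  P^-=[0.6416 -0.0549 0.1275; -0.0549 0.6084 0.0068; 0.1275 0.0068 1.0291]  S=[0.8306 -0.1046 -0.0862; -0.1046 1.1452 0.0905; -0.0862 0.0905 1.6141]  K=[0.7499 -0.0244 0.1417; 0.0179 0.5414 -0.0419; -0.0307 0.0777 0.6354]  nu=[5.2410, -3.9606, -0.6101]  x^+=[0.9721, -1.5226, -3.2477]  P^+=[0.1566 -0.0085 0.0508; -0.0085 0.2756 -0.0292; 0.0508 -0.0292 0.3570]
step 2: x^-=[0.1995, -0.9729, -3.4451]  P^-=[0.3831 -0.0148 0.1293; -0.0148 0.5079 0.0030; 0.1293 0.0030 0.7066]  S=[0.5595 -0.0331 -0.0312; -0.0331 1.0270 0.0455; -0.0312 0.0455 1.2911]  K=[0.6419 -0.0143 0.1315; 0.0273 0.4986 -0.0309; 0.0009 0.0705 0.5497]  nu=[1.2562, 4.4476, 1.0162]  x^+=[1.0759, 1.2475, -2.5718]  P^+=[0.1349 -0.0050 0.0492; -0.0050 0.2533 -0.0230; 0.0492 -0.0230 0.3078]
step 3: x^-=[0.7555, 1.0880, -2.2343]  P^-=[0.3642 -0.0094 0.1216; -0.0094 0.4907 0.0101; 0.1216 0.0101 0.6618]  S=[0.5421 -0.0279 -0.0303; -0.0279 1.0100 0.0475; -0.0303 0.0475 1.2449]  K=[0.6308 -0.0124 0.1284; 0.0296 0.4902 -0.0260; 0.0020 0.0724 0.5335]  nu=[-0.8174, 0.5151, 0.4501]  x^+=[0.2913, 1.3047, -1.9586]  P^+=[0.1325 -0.0040 0.0479; -0.0040 0.2486 -0.0203; 0.0479 -0.0203 0.2986]

P_post[0,0] = 0.1325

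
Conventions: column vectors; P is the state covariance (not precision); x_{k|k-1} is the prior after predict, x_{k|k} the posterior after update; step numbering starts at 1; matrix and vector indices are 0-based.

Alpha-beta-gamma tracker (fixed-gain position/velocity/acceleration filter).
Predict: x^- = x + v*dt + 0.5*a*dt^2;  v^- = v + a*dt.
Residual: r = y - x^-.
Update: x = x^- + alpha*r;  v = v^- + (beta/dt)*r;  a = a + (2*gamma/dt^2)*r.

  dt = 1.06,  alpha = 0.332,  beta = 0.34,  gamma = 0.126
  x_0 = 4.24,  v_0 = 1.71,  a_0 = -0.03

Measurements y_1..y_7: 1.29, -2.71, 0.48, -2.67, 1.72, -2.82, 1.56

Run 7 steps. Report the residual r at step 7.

resid = 2.6217

step 1: x_pred=6.0357  r=-4.7457  x^+=4.4602  v^+=0.1560  a^+=-1.0944
step 2: x_pred=4.0107  r=-6.7207  x^+=1.7794  v^+=-3.1597  a^+=-2.6017
step 3: x_pred=-3.0315  r=3.5115  x^+=-1.8657  v^+=-4.7912  a^+=-1.8141
step 4: x_pred=-7.9635  r=5.2935  x^+=-6.2061  v^+=-5.0162  a^+=-0.6269
step 5: x_pred=-11.8755  r=13.5955  x^+=-7.3618  v^+=-1.3199  a^+=2.4223
step 6: x_pred=-7.4000  r=4.5800  x^+=-5.8795  v^+=2.7168  a^+=3.4495
step 7: x_pred=-1.0617  r=2.6217  x^+=-0.1913  v^+=7.2142  a^+=4.0375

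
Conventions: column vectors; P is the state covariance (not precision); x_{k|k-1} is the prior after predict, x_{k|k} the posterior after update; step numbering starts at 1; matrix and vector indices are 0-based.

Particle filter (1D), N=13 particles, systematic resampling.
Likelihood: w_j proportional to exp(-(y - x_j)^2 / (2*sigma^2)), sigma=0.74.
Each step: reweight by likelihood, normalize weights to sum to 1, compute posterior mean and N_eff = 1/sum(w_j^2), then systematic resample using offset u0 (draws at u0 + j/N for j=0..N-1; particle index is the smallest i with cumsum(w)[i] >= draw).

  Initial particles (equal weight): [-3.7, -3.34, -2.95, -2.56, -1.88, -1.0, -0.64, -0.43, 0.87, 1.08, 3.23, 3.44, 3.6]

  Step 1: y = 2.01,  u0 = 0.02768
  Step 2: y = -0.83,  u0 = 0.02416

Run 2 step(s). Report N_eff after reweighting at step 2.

N_eff = 7.1198

step 1: w=[0.0000, 0.0000, 0.0000, 0.0000, 0.0000, 0.0002, 0.0013, 0.0034, 0.2392, 0.3557, 0.2013, 0.1211, 0.0779]  mean=1.9368  Neff=4.0824  idx=[8, 8, 8, 9, 9, 9, 9, 9, 10, 10, 10, 11, 12]
step 2: w=[0.1817, 0.1817, 0.1817, 0.0910, 0.0910, 0.0910, 0.0910, 0.0910, 0.0000, 0.0000, 0.0000, 0.0000, 0.0000]  mean=0.9655  Neff=7.1198  idx=[0, 0, 0, 1, 1, 2, 2, 3, 4, 4, 5, 6, 7]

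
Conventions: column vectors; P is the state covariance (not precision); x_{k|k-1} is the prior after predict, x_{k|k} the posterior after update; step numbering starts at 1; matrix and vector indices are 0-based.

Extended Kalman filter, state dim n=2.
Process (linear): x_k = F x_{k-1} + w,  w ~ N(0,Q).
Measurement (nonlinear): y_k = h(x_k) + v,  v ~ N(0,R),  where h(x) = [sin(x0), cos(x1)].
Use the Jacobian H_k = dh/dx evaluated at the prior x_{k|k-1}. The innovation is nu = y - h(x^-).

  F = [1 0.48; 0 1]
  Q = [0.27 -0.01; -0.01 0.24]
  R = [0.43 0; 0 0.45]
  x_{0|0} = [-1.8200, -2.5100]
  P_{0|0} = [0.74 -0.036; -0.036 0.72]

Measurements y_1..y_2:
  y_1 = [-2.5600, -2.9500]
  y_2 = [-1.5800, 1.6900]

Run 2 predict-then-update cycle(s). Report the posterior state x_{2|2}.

x_post = [-2.3989, -4.9241]

step 1: x^-=[-3.0248, -2.5100]  P^-=[1.1413 0.2996; 0.2996 0.9600]  H_jac=[-0.9932 0.0000; 0.0000 0.5904]  S=[1.5558 -0.1757; -0.1757 0.7847]  K=[-0.7214 0.0639; -0.1125 0.6972]  nu=[-2.4435, -2.1429]  x^+=[-1.3991, -3.7290]  P^+=[0.3123 0.0487; 0.0487 0.5314]
step 2: x^-=[-3.1891, -3.7290]  P^-=[0.7515 0.2938; 0.2938 0.7714]  H_jac=[-0.9989 0.0000; 0.0000 -0.5542]  S=[1.1798 0.1626; 0.1626 0.6869]  K=[-0.6239 -0.0893; -0.1684 -0.5825]  nu=[-1.6275, 2.5224]  x^+=[-2.3989, -4.9241]  P^+=[0.2686 0.0725; 0.0725 0.4729]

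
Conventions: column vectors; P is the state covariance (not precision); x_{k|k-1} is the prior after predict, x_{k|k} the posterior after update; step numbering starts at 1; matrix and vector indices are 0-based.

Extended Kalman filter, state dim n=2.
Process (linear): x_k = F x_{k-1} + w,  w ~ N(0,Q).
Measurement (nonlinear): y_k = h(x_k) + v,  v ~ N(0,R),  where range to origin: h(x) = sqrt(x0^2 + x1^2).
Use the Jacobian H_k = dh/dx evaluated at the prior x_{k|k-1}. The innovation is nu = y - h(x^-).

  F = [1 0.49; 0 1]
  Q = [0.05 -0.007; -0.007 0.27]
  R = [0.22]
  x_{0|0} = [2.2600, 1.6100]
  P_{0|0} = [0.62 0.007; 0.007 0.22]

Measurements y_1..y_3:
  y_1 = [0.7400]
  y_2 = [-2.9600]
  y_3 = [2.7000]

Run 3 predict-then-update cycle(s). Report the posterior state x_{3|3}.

x_post = [-1.5268, -2.1239]

step 1: x^-=[3.0489, 1.6100]  P^-=[0.7297 0.1078; 0.1078 0.4900]  H_jac=[0.8843 0.4670]  S=[0.9864]  K=[0.7051; 0.3286]  nu=[-2.7079]  x^+=[1.1395, 0.7202]  P^+=[0.2392 -0.1208; -0.1208 0.3835]
step 2: x^-=[1.4924, 0.7202]  P^-=[0.2629 0.0602; 0.0602 0.6535]  H_jac=[0.9006 0.4346]  S=[0.6038]  K=[0.4355; 0.5601]  nu=[-4.6171]  x^+=[-0.5183, -1.8659]  P^+=[0.1484 -0.0871; -0.0871 0.4641]
step 3: x^-=[-1.4326, -1.8659]  P^-=[0.2245 0.1333; 0.1333 0.7341]  H_jac=[-0.6090 -0.7932]  S=[0.8938]  K=[-0.2712; -0.7422]  nu=[0.3476]  x^+=[-1.5268, -2.1239]  P^+=[0.1587 -0.0466; -0.0466 0.2417]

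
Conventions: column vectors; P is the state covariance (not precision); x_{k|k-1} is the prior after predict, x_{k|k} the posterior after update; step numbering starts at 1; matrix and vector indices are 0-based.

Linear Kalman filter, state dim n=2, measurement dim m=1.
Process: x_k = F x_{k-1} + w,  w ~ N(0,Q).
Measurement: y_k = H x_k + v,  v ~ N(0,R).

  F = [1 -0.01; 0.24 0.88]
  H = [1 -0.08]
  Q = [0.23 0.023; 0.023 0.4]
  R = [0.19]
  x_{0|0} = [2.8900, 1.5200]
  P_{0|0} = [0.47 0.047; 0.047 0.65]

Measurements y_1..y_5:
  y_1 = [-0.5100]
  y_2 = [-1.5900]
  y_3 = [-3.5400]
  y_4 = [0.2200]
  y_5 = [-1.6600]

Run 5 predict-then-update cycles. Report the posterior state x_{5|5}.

x_post = [-1.3369, 0.0510]

step 1: x^-=[2.8748, 2.0312]  P^-=[0.6991 0.1713; 0.1713 0.9503]  S=[0.8678]  K=[0.7898; 0.1098]  nu=[-3.2223]  x^+=[0.3297, 1.6773]  P^+=[0.1578 0.0961; 0.0961 0.9398]
step 2: x^-=[0.3129, 1.5552]  P^-=[0.3859 0.1369; 0.1369 1.1775]  S=[0.5616]  K=[0.6677; 0.0760]  nu=[-1.7785]  x^+=[-0.8747, 1.4200]  P^+=[0.1355 0.1084; 0.1084 1.1742]
step 3: x^-=[-0.8889, 1.0396]  P^-=[0.3635 0.1403; 0.1403 1.3629]  S=[0.5398]  K=[0.6526; 0.0580]  nu=[-2.5680]  x^+=[-2.5648, 0.8908]  P^+=[0.1336 0.1199; 0.1199 1.3611]
step 4: x^-=[-2.5737, 0.1684]  P^-=[0.3613 0.1483; 0.1483 1.5124]  S=[0.5373]  K=[0.6504; 0.0508]  nu=[2.8072]  x^+=[-0.7478, 0.3111]  P^+=[0.1340 0.1305; 0.1305 1.5110]
step 5: x^-=[-0.7509, 0.0943]  P^-=[0.3616 0.1564; 0.1564 1.6330]  S=[0.5370]  K=[0.6500; 0.0480]  nu=[-0.9015]  x^+=[-1.3369, 0.0510]  P^+=[0.1347 0.1397; 0.1397 1.6317]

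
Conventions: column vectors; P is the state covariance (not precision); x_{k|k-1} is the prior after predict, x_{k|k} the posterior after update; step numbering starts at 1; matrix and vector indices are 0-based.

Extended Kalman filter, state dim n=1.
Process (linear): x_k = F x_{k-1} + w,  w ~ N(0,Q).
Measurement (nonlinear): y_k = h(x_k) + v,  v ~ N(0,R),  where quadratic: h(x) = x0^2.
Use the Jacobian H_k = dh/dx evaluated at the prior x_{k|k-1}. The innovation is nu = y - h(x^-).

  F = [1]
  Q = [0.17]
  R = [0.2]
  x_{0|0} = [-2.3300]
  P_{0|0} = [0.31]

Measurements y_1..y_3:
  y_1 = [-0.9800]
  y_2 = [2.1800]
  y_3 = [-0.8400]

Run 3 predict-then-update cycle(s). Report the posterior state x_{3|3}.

x_post = [-0.5457]

step 1: x^-=[-2.3300]  P^-=[0.4800]  H_jac=[-4.6600]  S=[10.6235]  K=[-0.2106]  nu=[-6.4089]  x^+=[-0.9806]  P^+=[0.0090]
step 2: x^-=[-0.9806]  P^-=[0.1790]  H_jac=[-1.9612]  S=[0.8886]  K=[-0.3951]  nu=[1.2184]  x^+=[-1.4620]  P^+=[0.0403]
step 3: x^-=[-1.4620]  P^-=[0.2103]  H_jac=[-2.9241]  S=[1.9981]  K=[-0.3078]  nu=[-2.9776]  x^+=[-0.5457]  P^+=[0.0210]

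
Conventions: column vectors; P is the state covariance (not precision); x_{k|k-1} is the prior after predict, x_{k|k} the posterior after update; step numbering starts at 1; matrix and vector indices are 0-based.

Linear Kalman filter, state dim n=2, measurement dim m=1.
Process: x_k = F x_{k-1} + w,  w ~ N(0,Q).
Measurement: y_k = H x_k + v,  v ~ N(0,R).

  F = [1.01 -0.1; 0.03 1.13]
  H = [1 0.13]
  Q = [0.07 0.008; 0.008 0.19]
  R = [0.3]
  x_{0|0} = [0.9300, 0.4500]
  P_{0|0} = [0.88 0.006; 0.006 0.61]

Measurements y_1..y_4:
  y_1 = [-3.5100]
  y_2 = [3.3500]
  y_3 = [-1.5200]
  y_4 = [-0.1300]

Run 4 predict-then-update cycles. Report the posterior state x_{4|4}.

step 1: x^-=[0.8943, 0.5364]  P^-=[0.9726 -0.0274; -0.0274 0.9701]  S=[1.2818]  K=[0.7560; 0.0770]  nu=[-4.4740]  x^+=[-2.4879, 0.1920]  P^+=[0.2401 -0.1020; -0.1020 0.9625]
step 2: x^-=[-2.5319, 0.1423]  P^-=[0.3451 -0.2096; -0.2096 1.4123]  S=[0.6145]  K=[0.5173; -0.0424]  nu=[5.8634]  x^+=[0.5011, -0.1061]  P^+=[0.1807 -0.1962; -0.1962 1.4112]
step 3: x^-=[0.5168, -0.1048]  P^-=[0.3081 -0.3693; -0.3693 1.9789]  S=[0.5455]  K=[0.4767; -0.2054]  nu=[-2.0231]  x^+=[-0.4477, 0.3107]  P^+=[0.1841 -0.3159; -0.3159 1.9558]
step 4: x^-=[-0.4833, 0.3377]  P^-=[0.3411 -0.5670; -0.5670 2.6662]  S=[0.5388]  K=[0.4964; -0.4091]  nu=[0.3094]  x^+=[-0.3297, 0.2111]  P^+=[0.2084 -0.4576; -0.4576 2.5760]

x_post = [-0.3297, 0.2111]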